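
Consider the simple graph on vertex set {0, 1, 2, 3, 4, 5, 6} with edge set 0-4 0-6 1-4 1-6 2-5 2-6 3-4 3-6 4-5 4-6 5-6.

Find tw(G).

2

A width-2 tree decomposition is:
Bags: B1 = {1, 4, 6}  B2 = {4, 5, 6}  B3 = {3, 4, 6}  B4 = {0, 4, 6}  B5 = {2, 5, 6}
Tree: B1–B2, B2–B3, B1–B4, B2–B5
Every bag has size at most 3, so the width is 3 − 1 = 2 and tw(G) ≤ 2. Conversely, {2, 5, 6} is a clique of size 3, and the vertices of any clique must share a bag in every tree decomposition; so some bag has ≥ 3 vertices and tw(G) ≥ 2. Hence tw(G) = 2 exactly.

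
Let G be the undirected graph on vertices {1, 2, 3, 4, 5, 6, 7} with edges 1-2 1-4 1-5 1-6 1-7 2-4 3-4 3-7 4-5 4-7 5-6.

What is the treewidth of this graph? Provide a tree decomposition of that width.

Each bag holds 3 vertices, so the decomposition has width 2, which upper-bounds the treewidth. For the lower bound, the 3 vertices {1, 2, 4} are pairwise adjacent, and any tree decomposition puts a clique entirely inside one bag — forcing width ≥ 2. Therefore the treewidth is 2.

Treewidth 2.
One optimal decomposition is:
Bags: B1 = {1, 5, 6}  B2 = {1, 4, 5}  B3 = {1, 2, 4}  B4 = {1, 4, 7}  B5 = {3, 4, 7}
Tree: B1–B2, B2–B3, B2–B4, B4–B5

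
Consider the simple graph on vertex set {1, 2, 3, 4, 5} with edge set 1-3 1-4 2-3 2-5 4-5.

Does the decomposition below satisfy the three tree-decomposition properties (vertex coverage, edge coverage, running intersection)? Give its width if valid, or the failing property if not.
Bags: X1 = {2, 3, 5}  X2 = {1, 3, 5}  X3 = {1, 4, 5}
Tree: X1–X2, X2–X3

Yes; width 2.

Vertex coverage: the bags together contain {1, 2, 3, 4, 5}, the full vertex set. Edge coverage: each edge of G has both endpoints in at least one bag. Running intersection: for every vertex, the bags containing it form a connected subtree. All three properties hold, so this is a valid tree decomposition of width max|bag| − 1 = 2, and hence tw(G) ≤ 2.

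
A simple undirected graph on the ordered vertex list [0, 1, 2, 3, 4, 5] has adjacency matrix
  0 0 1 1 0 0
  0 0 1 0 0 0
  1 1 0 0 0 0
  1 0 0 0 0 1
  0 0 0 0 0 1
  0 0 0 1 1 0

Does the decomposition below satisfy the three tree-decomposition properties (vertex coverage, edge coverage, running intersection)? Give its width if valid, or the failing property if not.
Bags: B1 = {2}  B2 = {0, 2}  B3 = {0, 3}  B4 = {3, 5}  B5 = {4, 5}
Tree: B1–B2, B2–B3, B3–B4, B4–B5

A tree decomposition must satisfy three properties: every vertex lies in some bag; for every edge, both endpoints lie together in some bag; and for every vertex, the bags containing it form a connected subtree. Here vertex 1 appears in no bag, so the decomposition is invalid.

No — vertex 1 appears in no bag.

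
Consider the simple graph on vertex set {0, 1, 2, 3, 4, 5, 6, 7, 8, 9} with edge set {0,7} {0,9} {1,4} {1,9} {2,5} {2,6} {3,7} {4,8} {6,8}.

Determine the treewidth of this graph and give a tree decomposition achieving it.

Each bag holds 2 vertices, so the decomposition has width 1, which upper-bounds the treewidth. Since G has at least one edge (e.g. 5–2), it is not an edgeless graph, so tw(G) ≥ 1. Hence tw(G) = 1 exactly.

Treewidth 1.
One such decomposition:
Bags: B1 = {2, 5}  B2 = {2, 6}  B3 = {6, 8}  B4 = {4, 8}  B5 = {1, 4}  B6 = {1, 9}  B7 = {0, 9}  B8 = {0, 7}  B9 = {3, 7}
Tree: B1–B2, B2–B3, B3–B4, B4–B5, B5–B6, B6–B7, B7–B8, B8–B9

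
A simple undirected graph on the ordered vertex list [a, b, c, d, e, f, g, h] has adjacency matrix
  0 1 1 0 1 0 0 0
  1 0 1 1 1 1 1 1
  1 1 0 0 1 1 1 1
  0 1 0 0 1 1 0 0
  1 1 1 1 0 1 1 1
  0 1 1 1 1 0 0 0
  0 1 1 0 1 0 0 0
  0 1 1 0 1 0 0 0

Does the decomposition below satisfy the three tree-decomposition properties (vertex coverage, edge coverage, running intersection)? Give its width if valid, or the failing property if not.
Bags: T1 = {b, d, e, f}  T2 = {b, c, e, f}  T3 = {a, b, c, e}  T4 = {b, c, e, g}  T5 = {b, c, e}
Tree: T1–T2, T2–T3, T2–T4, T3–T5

A tree decomposition must satisfy three properties: every vertex lies in some bag; for every edge, both endpoints lie together in some bag; and for every vertex, the bags containing it form a connected subtree. Here vertex h appears in no bag, so the decomposition is invalid.

No — vertex h appears in no bag.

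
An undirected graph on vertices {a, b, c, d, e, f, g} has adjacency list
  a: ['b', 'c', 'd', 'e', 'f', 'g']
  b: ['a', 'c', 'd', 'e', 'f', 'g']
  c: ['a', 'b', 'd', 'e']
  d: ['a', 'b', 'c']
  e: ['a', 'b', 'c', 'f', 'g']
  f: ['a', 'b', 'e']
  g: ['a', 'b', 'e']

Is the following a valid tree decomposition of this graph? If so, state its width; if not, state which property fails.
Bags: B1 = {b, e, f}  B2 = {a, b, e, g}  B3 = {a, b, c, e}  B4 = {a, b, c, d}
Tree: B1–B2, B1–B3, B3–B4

No — edge (a,f) lies in no bag.

A tree decomposition must satisfy three properties: every vertex lies in some bag; for every edge, both endpoints lie together in some bag; and for every vertex, the bags containing it form a connected subtree. Here edge (a,f) lies in no bag, so the decomposition is invalid.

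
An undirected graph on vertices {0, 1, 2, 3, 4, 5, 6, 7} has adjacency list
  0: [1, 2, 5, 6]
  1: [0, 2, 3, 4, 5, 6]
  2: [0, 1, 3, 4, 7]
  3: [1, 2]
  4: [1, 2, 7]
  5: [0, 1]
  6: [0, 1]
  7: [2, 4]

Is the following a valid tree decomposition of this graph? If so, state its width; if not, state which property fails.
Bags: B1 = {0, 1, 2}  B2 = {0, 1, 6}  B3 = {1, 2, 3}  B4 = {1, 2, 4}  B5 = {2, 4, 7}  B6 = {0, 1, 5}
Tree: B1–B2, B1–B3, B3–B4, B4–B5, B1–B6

Every vertex of G appears in some bag (union = {0, 1, 2, 3, 4, 5, 6, 7}); every edge is covered by a bag; and for each vertex v the set of bags containing v is connected in the bag tree. The decomposition is therefore valid. The largest bag has 3 vertices, so the width is 2.

Yes; width 2.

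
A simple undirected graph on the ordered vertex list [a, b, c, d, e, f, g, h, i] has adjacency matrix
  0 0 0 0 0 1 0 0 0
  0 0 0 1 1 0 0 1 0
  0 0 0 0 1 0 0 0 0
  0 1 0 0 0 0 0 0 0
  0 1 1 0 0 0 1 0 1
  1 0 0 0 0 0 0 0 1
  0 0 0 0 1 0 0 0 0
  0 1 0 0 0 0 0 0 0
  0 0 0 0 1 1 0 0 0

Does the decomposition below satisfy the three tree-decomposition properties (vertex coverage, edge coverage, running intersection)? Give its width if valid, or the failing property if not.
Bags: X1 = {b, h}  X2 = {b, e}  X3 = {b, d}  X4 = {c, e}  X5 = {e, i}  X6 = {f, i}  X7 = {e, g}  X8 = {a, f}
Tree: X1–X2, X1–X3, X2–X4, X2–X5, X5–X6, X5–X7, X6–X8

Yes; width 1.

Checking the three conditions: (i) the bags cover all of {a, b, c, d, e, f, g, h, i}; (ii) for each edge, some bag contains both endpoints; (iii) the bags containing any fixed vertex form a subtree. All hold, so the decomposition is valid with width 2 − 1 = 1.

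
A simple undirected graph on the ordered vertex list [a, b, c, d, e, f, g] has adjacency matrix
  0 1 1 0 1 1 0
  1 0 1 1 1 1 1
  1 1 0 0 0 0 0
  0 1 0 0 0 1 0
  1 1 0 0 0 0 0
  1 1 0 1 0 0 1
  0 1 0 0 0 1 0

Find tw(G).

2

A width-2 tree decomposition is:
Bags: B1 = {a, b, f}  B2 = {a, b, e}  B3 = {a, b, c}  B4 = {b, d, f}  B5 = {b, f, g}
Tree: B1–B2, B2–B3, B1–B4, B1–B5
The largest bag has 3 vertices, giving width 2; this decomposition certifies tw(G) ≤ 2. On the other hand G contains the 3-clique {a, b, e}. A clique must lie in a single bag of any decomposition, so no decomposition can have width below 2. Therefore the treewidth is 2.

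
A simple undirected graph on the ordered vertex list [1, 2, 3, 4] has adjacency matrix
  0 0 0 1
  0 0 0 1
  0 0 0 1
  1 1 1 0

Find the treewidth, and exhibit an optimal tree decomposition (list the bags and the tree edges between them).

Treewidth 1.
One optimal decomposition is:
Bags: B1 = {3, 4}  B2 = {1, 4}  B3 = {2, 4}
Tree: B1–B2, B1–B3

The largest bag has 2 vertices, giving width 1; this decomposition certifies tw(G) ≤ 1. Since G has at least one edge (e.g. 3–4), it is not an edgeless graph, so tw(G) ≥ 1. The upper and lower bounds meet at 1, so that is the treewidth.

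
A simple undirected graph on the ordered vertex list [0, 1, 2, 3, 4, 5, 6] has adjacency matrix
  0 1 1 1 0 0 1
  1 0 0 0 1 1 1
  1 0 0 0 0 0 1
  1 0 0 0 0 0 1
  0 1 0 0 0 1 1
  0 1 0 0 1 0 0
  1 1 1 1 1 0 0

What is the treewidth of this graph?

A width-2 tree decomposition is:
Bags: B1 = {1, 4, 6}  B2 = {1, 4, 5}  B3 = {0, 1, 6}  B4 = {0, 3, 6}  B5 = {0, 2, 6}
Tree: B1–B2, B1–B3, B3–B4, B4–B5
Each bag holds 3 vertices, so the decomposition has width 2, which upper-bounds the treewidth. For the lower bound, the 3 vertices {1, 4, 5} are pairwise adjacent, and any tree decomposition puts a clique entirely inside one bag — forcing width ≥ 2. Combining the bounds, tw(G) = 2.

2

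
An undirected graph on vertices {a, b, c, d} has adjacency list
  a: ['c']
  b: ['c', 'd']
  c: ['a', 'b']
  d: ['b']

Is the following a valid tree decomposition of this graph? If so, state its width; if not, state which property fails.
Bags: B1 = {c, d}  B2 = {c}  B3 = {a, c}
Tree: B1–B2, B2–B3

No — vertex b appears in no bag.

A tree decomposition must satisfy three properties: every vertex lies in some bag; for every edge, both endpoints lie together in some bag; and for every vertex, the bags containing it form a connected subtree. Here vertex b appears in no bag, so the decomposition is invalid.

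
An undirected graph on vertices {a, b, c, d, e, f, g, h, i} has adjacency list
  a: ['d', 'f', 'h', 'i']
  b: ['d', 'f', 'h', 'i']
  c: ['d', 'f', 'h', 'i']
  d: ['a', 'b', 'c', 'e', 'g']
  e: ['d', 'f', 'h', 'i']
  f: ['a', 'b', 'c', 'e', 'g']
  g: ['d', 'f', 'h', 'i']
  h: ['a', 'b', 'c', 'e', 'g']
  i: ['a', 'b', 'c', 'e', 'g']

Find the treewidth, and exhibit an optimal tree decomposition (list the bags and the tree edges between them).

Treewidth 4.
Bags: B1 = {d, e, f, h, i}  B2 = {a, d, f, h, i}  B3 = {d, f, g, h, i}  B4 = {b, d, f, h, i}  B5 = {c, d, f, h, i}
Tree: B1–B2, B2–B3, B3–B4, B4–B5

The largest bag has 5 vertices, giving width 4; this decomposition certifies tw(G) ≤ 4. For the lower bound: the 5 vertex sets {e,f}, {a,d}, {g,i}, {h}, {b} are disjoint, each induces a connected subgraph, and every pair is joined by at least one edge of G. Contracting each set to a single vertex therefore yields K_{5} as a minor, and since treewidth is minor-monotone, tw(G) ≥ tw(K_{5}) = 4. Hence tw(G) = 4 exactly.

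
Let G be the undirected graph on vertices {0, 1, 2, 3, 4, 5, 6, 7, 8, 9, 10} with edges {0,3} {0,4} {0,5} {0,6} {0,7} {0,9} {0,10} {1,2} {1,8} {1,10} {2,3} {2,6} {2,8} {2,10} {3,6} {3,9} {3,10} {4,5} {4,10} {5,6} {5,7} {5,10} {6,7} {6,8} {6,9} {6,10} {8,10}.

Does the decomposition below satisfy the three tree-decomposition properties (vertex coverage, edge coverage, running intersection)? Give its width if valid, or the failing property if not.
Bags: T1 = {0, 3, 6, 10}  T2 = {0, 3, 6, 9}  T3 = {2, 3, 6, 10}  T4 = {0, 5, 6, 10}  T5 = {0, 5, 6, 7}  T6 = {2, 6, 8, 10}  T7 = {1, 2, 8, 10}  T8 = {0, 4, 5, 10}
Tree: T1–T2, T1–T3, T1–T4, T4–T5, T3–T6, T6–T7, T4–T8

Checking the three conditions: (i) the bags cover all of {0, 1, 2, 3, 4, 5, 6, 7, 8, 9, 10}; (ii) for each edge, some bag contains both endpoints; (iii) the bags containing any fixed vertex form a subtree. All hold, so the decomposition is valid with width 4 − 1 = 3.

Yes; width 3.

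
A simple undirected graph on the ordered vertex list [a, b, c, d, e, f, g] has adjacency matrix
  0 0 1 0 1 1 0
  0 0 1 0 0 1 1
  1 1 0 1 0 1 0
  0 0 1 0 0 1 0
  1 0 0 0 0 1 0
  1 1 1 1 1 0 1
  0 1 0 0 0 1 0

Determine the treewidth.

A width-2 tree decomposition is:
Bags: B1 = {a, c, f}  B2 = {b, c, f}  B3 = {a, e, f}  B4 = {b, f, g}  B5 = {c, d, f}
Tree: B1–B2, B1–B3, B2–B4, B1–B5
Every bag has size at most 3, so the width is 3 − 1 = 2 and tw(G) ≤ 2. For the lower bound, the 3 vertices {b, f, g} are pairwise adjacent, and any tree decomposition puts a clique entirely inside one bag — forcing width ≥ 2. The upper and lower bounds meet at 2, so that is the treewidth.

2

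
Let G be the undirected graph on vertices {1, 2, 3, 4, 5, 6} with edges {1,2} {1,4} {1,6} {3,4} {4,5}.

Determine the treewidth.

1

A width-1 tree decomposition is:
Bags: B1 = {1, 4}  B2 = {4, 5}  B3 = {1, 6}  B4 = {1, 2}  B5 = {3, 4}
Tree: B1–B2, B1–B3, B1–B4, B2–B5
Each bag holds 2 vertices, so the decomposition has width 1, which upper-bounds the treewidth. G has an edge, so its treewidth is at least 1. The upper and lower bounds meet at 1, so that is the treewidth.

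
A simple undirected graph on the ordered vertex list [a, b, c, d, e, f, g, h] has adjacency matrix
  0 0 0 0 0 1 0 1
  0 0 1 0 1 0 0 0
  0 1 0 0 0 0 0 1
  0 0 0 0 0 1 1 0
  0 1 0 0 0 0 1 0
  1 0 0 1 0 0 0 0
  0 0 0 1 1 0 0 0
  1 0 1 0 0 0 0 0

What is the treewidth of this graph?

2

A width-2 tree decomposition is:
Bags: B1 = {a, d, f}  B2 = {a, d, g}  B3 = {a, e, g}  B4 = {a, b, e}  B5 = {a, b, c}  B6 = {a, c, h}
Tree: B1–B2, B2–B3, B3–B4, B4–B5, B5–B6
Each bag holds 3 vertices, so the decomposition has width 2, which upper-bounds the treewidth. For the lower bound, G contains the cycle a–f–d–g–e–b–c–h–a, so G is not a forest; only forests have treewidth ≤ 1, hence tw(G) ≥ 2. The upper and lower bounds meet at 2, so that is the treewidth.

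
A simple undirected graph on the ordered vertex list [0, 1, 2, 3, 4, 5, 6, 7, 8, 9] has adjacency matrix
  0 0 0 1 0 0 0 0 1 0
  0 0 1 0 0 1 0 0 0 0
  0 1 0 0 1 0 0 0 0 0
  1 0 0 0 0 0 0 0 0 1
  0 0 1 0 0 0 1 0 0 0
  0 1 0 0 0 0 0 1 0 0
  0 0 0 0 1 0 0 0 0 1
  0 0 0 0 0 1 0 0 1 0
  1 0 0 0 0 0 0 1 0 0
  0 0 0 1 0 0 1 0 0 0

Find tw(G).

2

A width-2 tree decomposition is:
Bags: B1 = {0, 3, 9}  B2 = {0, 6, 9}  B3 = {0, 4, 6}  B4 = {0, 2, 4}  B5 = {0, 1, 2}  B6 = {0, 1, 5}  B7 = {0, 5, 7}  B8 = {0, 7, 8}
Tree: B1–B2, B2–B3, B3–B4, B4–B5, B5–B6, B6–B7, B7–B8
Every bag has size at most 3, so the width is 3 − 1 = 2 and tw(G) ≤ 2. For the lower bound, G contains the cycle 0–3–9–6–4–2–1–5–7–8–0, so G is not a forest; only forests have treewidth ≤ 1, hence tw(G) ≥ 2. Combining the bounds, tw(G) = 2.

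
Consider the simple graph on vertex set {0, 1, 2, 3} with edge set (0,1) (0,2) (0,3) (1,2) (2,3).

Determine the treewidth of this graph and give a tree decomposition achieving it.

Treewidth 2.
Bags: B1 = {0, 1, 2}  B2 = {0, 2, 3}
Tree: B1–B2

The largest bag has 3 vertices, giving width 2; this decomposition certifies tw(G) ≤ 2. On the other hand G contains the 3-clique {0, 1, 2}. A clique must lie in a single bag of any decomposition, so no decomposition can have width below 2. Therefore the treewidth is 2.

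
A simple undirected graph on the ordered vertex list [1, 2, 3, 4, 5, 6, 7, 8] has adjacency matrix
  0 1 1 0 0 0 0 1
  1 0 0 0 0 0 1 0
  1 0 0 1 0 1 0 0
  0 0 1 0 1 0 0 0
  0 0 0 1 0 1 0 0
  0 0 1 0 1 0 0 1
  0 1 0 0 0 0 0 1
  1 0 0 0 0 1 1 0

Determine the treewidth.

A width-2 tree decomposition is:
Bags: B1 = {3, 4, 5}  B2 = {3, 5, 6}  B3 = {1, 3, 6}  B4 = {1, 6, 8}  B5 = {1, 2, 8}  B6 = {2, 7, 8}
Tree: B1–B2, B2–B3, B3–B4, B4–B5, B5–B6
Every bag has size at most 3, so the width is 3 − 1 = 2 and tw(G) ≤ 2. Since 4–5–6–3–4 is a cycle in G, G is not acyclic. Forests are exactly the graphs of treewidth ≤ 1, so tw(G) ≥ 2. The upper and lower bounds meet at 2, so that is the treewidth.

2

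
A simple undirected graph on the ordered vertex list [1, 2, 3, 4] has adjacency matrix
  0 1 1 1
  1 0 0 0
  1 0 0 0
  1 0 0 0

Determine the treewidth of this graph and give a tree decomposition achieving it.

Treewidth 1.
One optimal decomposition is:
Bags: B1 = {1, 3}  B2 = {1, 2}  B3 = {1, 4}
Tree: B1–B2, B1–B3

Every bag has size at most 2, so the width is 2 − 1 = 1 and tw(G) ≤ 1. Any graph with an edge has treewidth ≥ 1, and G has the edge 3–1. Hence tw(G) = 1 exactly.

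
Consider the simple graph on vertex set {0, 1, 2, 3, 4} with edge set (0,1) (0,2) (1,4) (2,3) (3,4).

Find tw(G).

A width-2 tree decomposition is:
Bags: B1 = {1, 3, 4}  B2 = {1, 2, 3}  B3 = {0, 1, 2}
Tree: B1–B2, B2–B3
The largest bag has 3 vertices, giving width 2; this decomposition certifies tw(G) ≤ 2. The edges 1–4–3–2–0–1 form a cycle, so G is not a tree and its treewidth is at least 2. Combining the bounds, tw(G) = 2.

2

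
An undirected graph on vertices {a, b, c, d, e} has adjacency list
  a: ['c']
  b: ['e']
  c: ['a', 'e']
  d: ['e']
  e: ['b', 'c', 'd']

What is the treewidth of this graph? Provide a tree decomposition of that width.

Each bag holds 2 vertices, so the decomposition has width 1, which upper-bounds the treewidth. Any graph with an edge has treewidth ≥ 1, and G has the edge e–c. Therefore the treewidth is 1.

Treewidth 1.
Bags: B1 = {c, e}  B2 = {b, e}  B3 = {a, c}  B4 = {d, e}
Tree: B1–B2, B1–B3, B2–B4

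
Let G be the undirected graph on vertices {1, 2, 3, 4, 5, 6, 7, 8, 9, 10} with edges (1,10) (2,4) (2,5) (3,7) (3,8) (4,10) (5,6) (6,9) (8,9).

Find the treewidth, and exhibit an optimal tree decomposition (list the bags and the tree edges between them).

Treewidth 1.
One optimal decomposition is:
Bags: B1 = {3, 7}  B2 = {3, 8}  B3 = {8, 9}  B4 = {6, 9}  B5 = {5, 6}  B6 = {2, 5}  B7 = {2, 4}  B8 = {4, 10}  B9 = {1, 10}
Tree: B1–B2, B2–B3, B3–B4, B4–B5, B5–B6, B6–B7, B7–B8, B8–B9

Each bag holds 2 vertices, so the decomposition has width 1, which upper-bounds the treewidth. Any graph with an edge has treewidth ≥ 1, and G has the edge 7–3. The upper and lower bounds meet at 1, so that is the treewidth.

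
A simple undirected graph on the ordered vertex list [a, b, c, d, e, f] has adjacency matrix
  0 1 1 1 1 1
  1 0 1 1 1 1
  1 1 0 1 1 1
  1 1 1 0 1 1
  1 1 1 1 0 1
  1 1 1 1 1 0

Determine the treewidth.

A width-5 tree decomposition is:
Bags: B1 = {a, b, c, d, e, f}
Tree: (single bag)
With just one bag of size 6, the width is 6 − 1 = 5, so tw(G) ≤ 5. Conversely, {a, b, c, d, e, f} is a clique of size 6, and the vertices of any clique must share a bag in every tree decomposition; so some bag has ≥ 6 vertices and tw(G) ≥ 5. Hence tw(G) = 5 exactly.

5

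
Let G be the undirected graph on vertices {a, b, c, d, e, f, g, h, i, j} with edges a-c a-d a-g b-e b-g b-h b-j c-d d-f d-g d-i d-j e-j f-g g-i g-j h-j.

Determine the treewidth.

A width-2 tree decomposition is:
Bags: B1 = {d, f, g}  B2 = {a, d, g}  B3 = {d, g, j}  B4 = {b, g, j}  B5 = {b, e, j}  B6 = {b, h, j}  B7 = {a, c, d}  B8 = {d, g, i}
Tree: B1–B2, B2–B3, B3–B4, B4–B5, B4–B6, B2–B7, B2–B8
The largest bag has 3 vertices, giving width 2; this decomposition certifies tw(G) ≤ 2. For the lower bound, the 3 vertices {d, g, j} are pairwise adjacent, and any tree decomposition puts a clique entirely inside one bag — forcing width ≥ 2. Hence tw(G) = 2 exactly.

2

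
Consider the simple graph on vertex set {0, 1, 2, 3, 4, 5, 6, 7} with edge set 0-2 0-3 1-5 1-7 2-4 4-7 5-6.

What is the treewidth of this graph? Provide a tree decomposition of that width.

The largest bag has 2 vertices, giving width 1; this decomposition certifies tw(G) ≤ 1. Any graph with an edge has treewidth ≥ 1, and G has the edge 6–5. Hence tw(G) = 1 exactly.

Treewidth 1.
One optimal decomposition is:
Bags: B1 = {5, 6}  B2 = {1, 5}  B3 = {1, 7}  B4 = {4, 7}  B5 = {2, 4}  B6 = {0, 2}  B7 = {0, 3}
Tree: B1–B2, B2–B3, B3–B4, B4–B5, B5–B6, B6–B7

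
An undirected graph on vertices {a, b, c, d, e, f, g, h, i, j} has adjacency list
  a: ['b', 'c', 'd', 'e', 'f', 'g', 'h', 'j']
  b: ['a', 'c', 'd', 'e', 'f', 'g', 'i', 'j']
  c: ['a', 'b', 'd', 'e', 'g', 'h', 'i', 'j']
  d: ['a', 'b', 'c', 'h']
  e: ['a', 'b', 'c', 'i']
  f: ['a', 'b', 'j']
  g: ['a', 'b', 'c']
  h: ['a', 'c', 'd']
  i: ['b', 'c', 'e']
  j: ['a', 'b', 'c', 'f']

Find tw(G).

3

A width-3 tree decomposition is:
Bags: B1 = {a, b, c, j}  B2 = {a, b, c, g}  B3 = {a, b, c, d}  B4 = {a, c, d, h}  B5 = {a, b, f, j}  B6 = {a, b, c, e}  B7 = {b, c, e, i}
Tree: B1–B2, B2–B3, B3–B4, B1–B5, B1–B6, B6–B7
Every bag has size at most 4, so the width is 4 − 1 = 3 and tw(G) ≤ 3. On the other hand G contains the 4-clique {a, c, d, h}. A clique must lie in a single bag of any decomposition, so no decomposition can have width below 3. Hence tw(G) = 3 exactly.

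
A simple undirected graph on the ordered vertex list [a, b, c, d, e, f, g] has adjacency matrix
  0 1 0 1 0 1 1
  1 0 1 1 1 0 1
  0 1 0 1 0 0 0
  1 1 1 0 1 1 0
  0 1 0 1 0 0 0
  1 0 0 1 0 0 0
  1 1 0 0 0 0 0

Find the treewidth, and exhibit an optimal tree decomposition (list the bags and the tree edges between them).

Treewidth 2.
One such decomposition:
Bags: B1 = {b, c, d}  B2 = {a, b, d}  B3 = {a, d, f}  B4 = {b, d, e}  B5 = {a, b, g}
Tree: B1–B2, B2–B3, B2–B4, B2–B5

Every bag has size at most 3, so the width is 3 − 1 = 2 and tw(G) ≤ 2. For the lower bound, the 3 vertices {a, d, f} are pairwise adjacent, and any tree decomposition puts a clique entirely inside one bag — forcing width ≥ 2. The upper and lower bounds meet at 2, so that is the treewidth.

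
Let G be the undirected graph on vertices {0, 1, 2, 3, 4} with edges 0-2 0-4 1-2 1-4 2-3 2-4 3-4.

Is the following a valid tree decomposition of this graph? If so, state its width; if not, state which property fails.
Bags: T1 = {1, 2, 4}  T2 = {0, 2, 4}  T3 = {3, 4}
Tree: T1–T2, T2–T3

A tree decomposition must satisfy three properties: every vertex lies in some bag; for every edge, both endpoints lie together in some bag; and for every vertex, the bags containing it form a connected subtree. Here edge (2,3) lies in no bag, so the decomposition is invalid.

No — edge (2,3) lies in no bag.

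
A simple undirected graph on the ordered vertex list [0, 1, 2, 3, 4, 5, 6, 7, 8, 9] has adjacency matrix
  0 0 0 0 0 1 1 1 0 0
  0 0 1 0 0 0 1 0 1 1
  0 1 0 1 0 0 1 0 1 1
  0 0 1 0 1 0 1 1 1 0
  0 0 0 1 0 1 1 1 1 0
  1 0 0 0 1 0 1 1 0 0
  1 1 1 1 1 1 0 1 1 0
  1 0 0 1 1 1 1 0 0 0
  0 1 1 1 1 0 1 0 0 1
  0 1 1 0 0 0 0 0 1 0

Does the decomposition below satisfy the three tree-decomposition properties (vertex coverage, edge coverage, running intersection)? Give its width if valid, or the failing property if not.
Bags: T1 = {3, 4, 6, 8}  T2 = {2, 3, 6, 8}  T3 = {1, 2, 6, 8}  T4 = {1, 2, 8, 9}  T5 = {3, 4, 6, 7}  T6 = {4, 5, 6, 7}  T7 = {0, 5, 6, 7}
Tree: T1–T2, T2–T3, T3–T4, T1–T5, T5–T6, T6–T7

Every vertex of G appears in some bag (union = {0, 1, 2, 3, 4, 5, 6, 7, 8, 9}); every edge is covered by a bag; and for each vertex v the set of bags containing v is connected in the bag tree. The decomposition is therefore valid. The largest bag has 4 vertices, so the width is 3.

Yes; width 3.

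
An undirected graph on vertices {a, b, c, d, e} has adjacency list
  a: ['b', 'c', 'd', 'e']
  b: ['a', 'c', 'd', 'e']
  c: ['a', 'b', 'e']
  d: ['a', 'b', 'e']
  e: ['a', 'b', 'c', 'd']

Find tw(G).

3

A width-3 tree decomposition is:
Bags: B1 = {a, b, c, e}  B2 = {a, b, d, e}
Tree: B1–B2
Each bag holds 4 vertices, so the decomposition has width 3, which upper-bounds the treewidth. Conversely, {a, b, d, e} is a clique of size 4, and the vertices of any clique must share a bag in every tree decomposition; so some bag has ≥ 4 vertices and tw(G) ≥ 3. Hence tw(G) = 3 exactly.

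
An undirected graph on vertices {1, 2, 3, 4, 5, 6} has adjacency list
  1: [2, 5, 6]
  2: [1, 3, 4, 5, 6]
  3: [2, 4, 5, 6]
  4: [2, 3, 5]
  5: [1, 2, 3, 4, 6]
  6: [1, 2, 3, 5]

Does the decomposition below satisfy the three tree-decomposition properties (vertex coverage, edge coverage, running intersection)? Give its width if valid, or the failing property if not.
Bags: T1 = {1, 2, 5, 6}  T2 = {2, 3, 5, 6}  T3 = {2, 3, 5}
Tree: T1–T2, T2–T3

A tree decomposition must satisfy three properties: every vertex lies in some bag; for every edge, both endpoints lie together in some bag; and for every vertex, the bags containing it form a connected subtree. Here vertex 4 appears in no bag, so the decomposition is invalid.

No — vertex 4 appears in no bag.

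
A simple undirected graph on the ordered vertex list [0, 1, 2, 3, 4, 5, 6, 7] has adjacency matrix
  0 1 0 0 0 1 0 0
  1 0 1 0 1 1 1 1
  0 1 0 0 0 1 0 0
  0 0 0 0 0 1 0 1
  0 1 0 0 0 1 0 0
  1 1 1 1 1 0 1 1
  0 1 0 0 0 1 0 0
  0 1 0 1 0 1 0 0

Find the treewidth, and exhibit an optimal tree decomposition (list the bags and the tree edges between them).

Treewidth 2.
One optimal decomposition is:
Bags: B1 = {1, 4, 5}  B2 = {1, 2, 5}  B3 = {0, 1, 5}  B4 = {1, 5, 6}  B5 = {1, 5, 7}  B6 = {3, 5, 7}
Tree: B1–B2, B2–B3, B2–B4, B1–B5, B5–B6

The largest bag has 3 vertices, giving width 2; this decomposition certifies tw(G) ≤ 2. On the other hand G contains the 3-clique {0, 1, 5}. A clique must lie in a single bag of any decomposition, so no decomposition can have width below 2. The upper and lower bounds meet at 2, so that is the treewidth.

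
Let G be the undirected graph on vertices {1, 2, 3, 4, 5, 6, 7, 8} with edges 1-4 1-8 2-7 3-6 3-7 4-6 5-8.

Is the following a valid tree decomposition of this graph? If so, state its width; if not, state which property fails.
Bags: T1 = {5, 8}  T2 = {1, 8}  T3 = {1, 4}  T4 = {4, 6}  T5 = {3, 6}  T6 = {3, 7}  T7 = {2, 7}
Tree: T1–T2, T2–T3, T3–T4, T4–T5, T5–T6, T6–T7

Every vertex of G appears in some bag (union = {1, 2, 3, 4, 5, 6, 7, 8}); every edge is covered by a bag; and for each vertex v the set of bags containing v is connected in the bag tree. The decomposition is therefore valid. The largest bag has 2 vertices, so the width is 1.

Yes; width 1.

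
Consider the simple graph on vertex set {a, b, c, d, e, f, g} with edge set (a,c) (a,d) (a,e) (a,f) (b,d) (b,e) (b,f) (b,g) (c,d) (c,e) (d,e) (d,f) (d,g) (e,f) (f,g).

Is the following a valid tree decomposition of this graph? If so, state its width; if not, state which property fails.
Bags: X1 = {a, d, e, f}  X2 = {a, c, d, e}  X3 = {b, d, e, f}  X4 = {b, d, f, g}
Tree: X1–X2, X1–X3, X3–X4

Yes; width 3.

Checking the three conditions: (i) the bags cover all of {a, b, c, d, e, f, g}; (ii) for each edge, some bag contains both endpoints; (iii) the bags containing any fixed vertex form a subtree. All hold, so the decomposition is valid with width 4 − 1 = 3.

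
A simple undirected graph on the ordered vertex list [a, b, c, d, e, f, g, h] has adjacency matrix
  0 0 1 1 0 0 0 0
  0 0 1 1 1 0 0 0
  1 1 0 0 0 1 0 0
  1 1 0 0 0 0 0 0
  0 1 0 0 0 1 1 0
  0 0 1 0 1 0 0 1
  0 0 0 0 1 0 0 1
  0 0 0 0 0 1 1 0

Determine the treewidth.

A width-2 tree decomposition is:
Bags: B1 = {a, b, d}  B2 = {a, b, c}  B3 = {b, c, e}  B4 = {c, e, f}  B5 = {e, f, g}  B6 = {f, g, h}
Tree: B1–B2, B2–B3, B3–B4, B4–B5, B5–B6
Each bag holds 3 vertices, so the decomposition has width 2, which upper-bounds the treewidth. Since d–a–c–b–d is a cycle in G, G is not acyclic. Forests are exactly the graphs of treewidth ≤ 1, so tw(G) ≥ 2. The upper and lower bounds meet at 2, so that is the treewidth.

2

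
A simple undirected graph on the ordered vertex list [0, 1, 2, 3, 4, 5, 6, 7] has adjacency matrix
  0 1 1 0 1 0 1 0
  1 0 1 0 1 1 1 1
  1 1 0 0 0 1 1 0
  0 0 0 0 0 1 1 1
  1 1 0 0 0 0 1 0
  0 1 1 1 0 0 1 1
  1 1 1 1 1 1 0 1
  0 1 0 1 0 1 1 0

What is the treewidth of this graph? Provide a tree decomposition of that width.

The largest bag has 4 vertices, giving width 3; this decomposition certifies tw(G) ≤ 3. Conversely, {0, 1, 2, 6} is a clique of size 4, and the vertices of any clique must share a bag in every tree decomposition; so some bag has ≥ 4 vertices and tw(G) ≥ 3. Hence tw(G) = 3 exactly.

Treewidth 3.
One optimal decomposition is:
Bags: B1 = {0, 1, 2, 6}  B2 = {1, 2, 5, 6}  B3 = {0, 1, 4, 6}  B4 = {1, 5, 6, 7}  B5 = {3, 5, 6, 7}
Tree: B1–B2, B1–B3, B2–B4, B4–B5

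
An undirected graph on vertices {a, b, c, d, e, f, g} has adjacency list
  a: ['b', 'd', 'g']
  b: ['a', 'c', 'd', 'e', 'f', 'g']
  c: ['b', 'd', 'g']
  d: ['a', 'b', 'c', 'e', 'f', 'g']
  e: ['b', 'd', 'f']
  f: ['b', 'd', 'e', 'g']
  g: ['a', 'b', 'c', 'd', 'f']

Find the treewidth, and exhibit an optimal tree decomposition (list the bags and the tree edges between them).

The largest bag has 4 vertices, giving width 3; this decomposition certifies tw(G) ≤ 3. On the other hand G contains the 4-clique {b, d, f, g}. A clique must lie in a single bag of any decomposition, so no decomposition can have width below 3. Combining the bounds, tw(G) = 3.

Treewidth 3.
Bags: B1 = {b, c, d, g}  B2 = {b, d, f, g}  B3 = {b, d, e, f}  B4 = {a, b, d, g}
Tree: B1–B2, B2–B3, B2–B4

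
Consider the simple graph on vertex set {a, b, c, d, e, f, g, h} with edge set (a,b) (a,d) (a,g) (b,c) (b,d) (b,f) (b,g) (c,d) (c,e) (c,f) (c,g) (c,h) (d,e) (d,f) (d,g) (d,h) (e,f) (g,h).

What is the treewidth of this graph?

3

A width-3 tree decomposition is:
Bags: B1 = {c, d, e, f}  B2 = {b, c, d, f}  B3 = {b, c, d, g}  B4 = {a, b, d, g}  B5 = {c, d, g, h}
Tree: B1–B2, B2–B3, B3–B4, B3–B5
Each bag holds 4 vertices, so the decomposition has width 3, which upper-bounds the treewidth. For the lower bound, the 4 vertices {c, d, g, h} are pairwise adjacent, and any tree decomposition puts a clique entirely inside one bag — forcing width ≥ 3. Therefore the treewidth is 3.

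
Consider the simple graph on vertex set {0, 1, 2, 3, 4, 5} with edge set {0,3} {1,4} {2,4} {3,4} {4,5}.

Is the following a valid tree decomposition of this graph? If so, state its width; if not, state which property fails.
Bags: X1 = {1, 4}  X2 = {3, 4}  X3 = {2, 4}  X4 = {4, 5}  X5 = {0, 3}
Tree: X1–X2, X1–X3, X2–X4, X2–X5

Yes; width 1.

Vertex coverage: the bags together contain {0, 1, 2, 3, 4, 5}, the full vertex set. Edge coverage: each edge of G has both endpoints in at least one bag. Running intersection: for every vertex, the bags containing it form a connected subtree. All three properties hold, so this is a valid tree decomposition of width max|bag| − 1 = 1, and hence tw(G) ≤ 1.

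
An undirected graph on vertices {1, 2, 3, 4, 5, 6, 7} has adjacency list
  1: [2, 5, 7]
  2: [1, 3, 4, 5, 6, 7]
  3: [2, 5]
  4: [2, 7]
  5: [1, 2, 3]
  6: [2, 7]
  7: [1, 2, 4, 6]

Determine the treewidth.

2

A width-2 tree decomposition is:
Bags: B1 = {1, 2, 7}  B2 = {1, 2, 5}  B3 = {2, 4, 7}  B4 = {2, 6, 7}  B5 = {2, 3, 5}
Tree: B1–B2, B1–B3, B3–B4, B2–B5
Every bag has size at most 3, so the width is 3 − 1 = 2 and tw(G) ≤ 2. For the lower bound, the 3 vertices {2, 3, 5} are pairwise adjacent, and any tree decomposition puts a clique entirely inside one bag — forcing width ≥ 2. Hence tw(G) = 2 exactly.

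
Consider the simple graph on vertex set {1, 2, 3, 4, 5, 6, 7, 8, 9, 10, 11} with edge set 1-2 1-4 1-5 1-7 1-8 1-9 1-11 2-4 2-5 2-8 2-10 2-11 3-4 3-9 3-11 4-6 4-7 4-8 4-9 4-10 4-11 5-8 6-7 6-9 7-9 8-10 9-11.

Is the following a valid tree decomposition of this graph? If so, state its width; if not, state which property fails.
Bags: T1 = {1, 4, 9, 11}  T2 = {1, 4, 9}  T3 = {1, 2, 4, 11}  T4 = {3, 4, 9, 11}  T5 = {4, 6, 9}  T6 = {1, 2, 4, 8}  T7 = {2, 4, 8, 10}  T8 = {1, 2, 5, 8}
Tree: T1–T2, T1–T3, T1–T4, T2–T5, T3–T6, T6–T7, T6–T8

A tree decomposition must satisfy three properties: every vertex lies in some bag; for every edge, both endpoints lie together in some bag; and for every vertex, the bags containing it form a connected subtree. Here vertex 7 appears in no bag, so the decomposition is invalid.

No — vertex 7 appears in no bag.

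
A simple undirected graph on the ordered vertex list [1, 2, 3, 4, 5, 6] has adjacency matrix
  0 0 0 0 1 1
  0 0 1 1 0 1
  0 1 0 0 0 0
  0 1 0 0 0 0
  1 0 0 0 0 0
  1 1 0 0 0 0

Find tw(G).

1

A width-1 tree decomposition is:
Bags: B1 = {2, 3}  B2 = {2, 4}  B3 = {2, 6}  B4 = {1, 6}  B5 = {1, 5}
Tree: B1–B2, B2–B3, B3–B4, B4–B5
Every bag has size at most 2, so the width is 2 − 1 = 1 and tw(G) ≤ 1. G has an edge, so its treewidth is at least 1. Hence tw(G) = 1 exactly.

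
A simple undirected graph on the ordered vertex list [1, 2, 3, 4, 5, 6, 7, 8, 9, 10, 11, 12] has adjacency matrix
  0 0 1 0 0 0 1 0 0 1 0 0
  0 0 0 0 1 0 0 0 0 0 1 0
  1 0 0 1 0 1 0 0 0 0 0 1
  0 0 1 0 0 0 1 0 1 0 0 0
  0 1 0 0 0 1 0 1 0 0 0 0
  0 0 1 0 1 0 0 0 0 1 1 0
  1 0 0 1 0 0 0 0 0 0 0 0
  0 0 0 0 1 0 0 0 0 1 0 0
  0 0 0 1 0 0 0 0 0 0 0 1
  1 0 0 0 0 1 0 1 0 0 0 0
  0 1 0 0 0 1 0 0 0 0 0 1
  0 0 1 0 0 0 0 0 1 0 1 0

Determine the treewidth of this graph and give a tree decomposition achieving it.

Treewidth 3.
One optimal decomposition is:
Bags: B1 = {1, 4, 7, 9}  B2 = {1, 3, 4, 9}  B3 = {1, 3, 9, 12}  B4 = {1, 3, 10, 12}  B5 = {3, 6, 10, 12}  B6 = {6, 10, 11, 12}  B7 = {6, 8, 10, 11}  B8 = {5, 6, 8, 11}  B9 = {2, 5, 8, 11}
Tree: B1–B2, B2–B3, B3–B4, B4–B5, B5–B6, B6–B7, B7–B8, B8–B9

Every bag has size at most 4, so the width is 4 − 1 = 3 and tw(G) ≤ 3. For the lower bound: the 4 vertex sets {4,7,9}, {1}, {3}, {6,10,11,12} are disjoint, each induces a connected subgraph, and every pair is joined by at least one edge of G. Contracting each set to a single vertex therefore yields K_{4} as a minor, and since treewidth is minor-monotone, tw(G) ≥ tw(K_{4}) = 3. Combining the bounds, tw(G) = 3.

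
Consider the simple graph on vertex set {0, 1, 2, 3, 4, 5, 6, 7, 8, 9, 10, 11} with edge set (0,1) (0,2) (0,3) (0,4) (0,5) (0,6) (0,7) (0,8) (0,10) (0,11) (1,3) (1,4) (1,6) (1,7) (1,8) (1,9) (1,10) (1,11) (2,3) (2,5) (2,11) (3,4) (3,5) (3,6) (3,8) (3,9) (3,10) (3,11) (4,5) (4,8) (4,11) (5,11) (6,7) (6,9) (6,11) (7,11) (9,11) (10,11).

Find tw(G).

A width-4 tree decomposition is:
Bags: B1 = {1, 3, 6, 9, 11}  B2 = {0, 1, 3, 6, 11}  B3 = {0, 1, 6, 7, 11}  B4 = {0, 1, 3, 4, 11}  B5 = {0, 1, 3, 4, 8}  B6 = {0, 3, 4, 5, 11}  B7 = {0, 1, 3, 10, 11}  B8 = {0, 2, 3, 5, 11}
Tree: B1–B2, B2–B3, B2–B4, B4–B5, B4–B6, B2–B7, B6–B8
Every bag has size at most 5, so the width is 5 − 1 = 4 and tw(G) ≤ 4. For the lower bound, the 5 vertices {0, 1, 3, 4, 8} are pairwise adjacent, and any tree decomposition puts a clique entirely inside one bag — forcing width ≥ 4. The upper and lower bounds meet at 4, so that is the treewidth.

4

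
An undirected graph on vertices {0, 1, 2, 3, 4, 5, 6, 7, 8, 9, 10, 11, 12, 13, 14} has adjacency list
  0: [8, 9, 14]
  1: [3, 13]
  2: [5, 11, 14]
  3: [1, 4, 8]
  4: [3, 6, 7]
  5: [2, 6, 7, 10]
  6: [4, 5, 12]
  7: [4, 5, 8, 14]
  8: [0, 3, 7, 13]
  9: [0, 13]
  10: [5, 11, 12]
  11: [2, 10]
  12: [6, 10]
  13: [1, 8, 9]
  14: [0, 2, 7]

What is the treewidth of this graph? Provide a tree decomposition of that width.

Treewidth 3.
Bags: B1 = {0, 1, 9, 13}  B2 = {0, 1, 8, 13}  B3 = {0, 1, 3, 8}  B4 = {0, 3, 8, 14}  B5 = {3, 7, 8, 14}  B6 = {3, 4, 7, 14}  B7 = {2, 4, 7, 14}  B8 = {2, 4, 5, 7}  B9 = {2, 4, 5, 6}  B10 = {2, 5, 6, 11}  B11 = {5, 6, 10, 11}  B12 = {6, 10, 11, 12}
Tree: B1–B2, B2–B3, B3–B4, B4–B5, B5–B6, B6–B7, B7–B8, B8–B9, B9–B10, B10–B11, B11–B12

The largest bag has 4 vertices, giving width 3; this decomposition certifies tw(G) ≤ 3. For the lower bound: the 4 vertex sets {1,9,13}, {0}, {8}, {3,4,7,14} are disjoint, each induces a connected subgraph, and every pair is joined by at least one edge of G. Contracting each set to a single vertex therefore yields K_{4} as a minor, and since treewidth is minor-monotone, tw(G) ≥ tw(K_{4}) = 3. Hence tw(G) = 3 exactly.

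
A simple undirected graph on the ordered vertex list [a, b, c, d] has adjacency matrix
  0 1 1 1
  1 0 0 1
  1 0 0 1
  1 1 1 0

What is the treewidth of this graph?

A width-2 tree decomposition is:
Bags: B1 = {a, c, d}  B2 = {a, b, d}
Tree: B1–B2
Every bag has size at most 3, so the width is 3 − 1 = 2 and tw(G) ≤ 2. For the lower bound, the 3 vertices {a, c, d} are pairwise adjacent, and any tree decomposition puts a clique entirely inside one bag — forcing width ≥ 2. Therefore the treewidth is 2.

2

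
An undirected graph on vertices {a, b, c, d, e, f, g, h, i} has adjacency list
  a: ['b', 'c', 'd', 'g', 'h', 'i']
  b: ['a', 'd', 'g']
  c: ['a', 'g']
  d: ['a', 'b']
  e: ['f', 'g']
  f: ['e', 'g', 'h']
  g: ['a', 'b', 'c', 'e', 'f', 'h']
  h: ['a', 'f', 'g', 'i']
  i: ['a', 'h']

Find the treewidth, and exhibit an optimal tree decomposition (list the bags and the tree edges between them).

Treewidth 2.
One such decomposition:
Bags: B1 = {a, b, g}  B2 = {a, c, g}  B3 = {a, g, h}  B4 = {f, g, h}  B5 = {e, f, g}  B6 = {a, b, d}  B7 = {a, h, i}
Tree: B1–B2, B2–B3, B3–B4, B4–B5, B1–B6, B3–B7

Each bag holds 3 vertices, so the decomposition has width 2, which upper-bounds the treewidth. Conversely, {a, b, d} is a clique of size 3, and the vertices of any clique must share a bag in every tree decomposition; so some bag has ≥ 3 vertices and tw(G) ≥ 2. Therefore the treewidth is 2.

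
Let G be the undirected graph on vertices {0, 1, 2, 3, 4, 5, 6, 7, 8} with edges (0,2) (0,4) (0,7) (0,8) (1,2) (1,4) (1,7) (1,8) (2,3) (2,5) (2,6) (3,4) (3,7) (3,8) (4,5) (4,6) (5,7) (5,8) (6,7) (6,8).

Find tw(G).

A width-4 tree decomposition is:
Bags: B1 = {2, 4, 6, 7, 8}  B2 = {2, 4, 5, 7, 8}  B3 = {2, 3, 4, 7, 8}  B4 = {1, 2, 4, 7, 8}  B5 = {0, 2, 4, 7, 8}
Tree: B1–B2, B2–B3, B3–B4, B4–B5
Every bag has size at most 5, so the width is 5 − 1 = 4 and tw(G) ≤ 4. For the lower bound: the 5 vertex sets {6,8}, {2,5}, {3,4}, {7}, {1} are disjoint, each induces a connected subgraph, and every pair is joined by at least one edge of G. Contracting each set to a single vertex therefore yields K_{5} as a minor, and since treewidth is minor-monotone, tw(G) ≥ tw(K_{5}) = 4. The upper and lower bounds meet at 4, so that is the treewidth.

4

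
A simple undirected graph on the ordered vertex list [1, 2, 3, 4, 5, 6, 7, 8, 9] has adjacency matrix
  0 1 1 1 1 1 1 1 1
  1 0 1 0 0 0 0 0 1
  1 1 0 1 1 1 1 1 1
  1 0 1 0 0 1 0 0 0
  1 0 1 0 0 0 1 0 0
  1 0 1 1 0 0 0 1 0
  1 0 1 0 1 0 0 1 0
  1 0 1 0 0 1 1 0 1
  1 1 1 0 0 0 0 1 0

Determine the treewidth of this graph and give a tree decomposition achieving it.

Treewidth 3.
Bags: B1 = {1, 3, 6, 8}  B2 = {1, 3, 4, 6}  B3 = {1, 3, 7, 8}  B4 = {1, 3, 5, 7}  B5 = {1, 3, 8, 9}  B6 = {1, 2, 3, 9}
Tree: B1–B2, B1–B3, B3–B4, B3–B5, B5–B6

The largest bag has 4 vertices, giving width 3; this decomposition certifies tw(G) ≤ 3. For the lower bound, the 4 vertices {1, 3, 8, 9} are pairwise adjacent, and any tree decomposition puts a clique entirely inside one bag — forcing width ≥ 3. Therefore the treewidth is 3.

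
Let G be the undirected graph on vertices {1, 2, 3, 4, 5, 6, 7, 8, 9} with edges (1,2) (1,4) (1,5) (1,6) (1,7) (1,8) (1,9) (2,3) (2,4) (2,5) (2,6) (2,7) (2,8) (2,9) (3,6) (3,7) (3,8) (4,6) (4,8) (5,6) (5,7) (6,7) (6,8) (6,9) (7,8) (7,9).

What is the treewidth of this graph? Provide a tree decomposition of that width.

The largest bag has 5 vertices, giving width 4; this decomposition certifies tw(G) ≤ 4. Conversely, {1, 2, 4, 6, 8} is a clique of size 5, and the vertices of any clique must share a bag in every tree decomposition; so some bag has ≥ 5 vertices and tw(G) ≥ 4. Therefore the treewidth is 4.

Treewidth 4.
One such decomposition:
Bags: B1 = {1, 2, 6, 7, 8}  B2 = {1, 2, 4, 6, 8}  B3 = {1, 2, 6, 7, 9}  B4 = {2, 3, 6, 7, 8}  B5 = {1, 2, 5, 6, 7}
Tree: B1–B2, B1–B3, B1–B4, B1–B5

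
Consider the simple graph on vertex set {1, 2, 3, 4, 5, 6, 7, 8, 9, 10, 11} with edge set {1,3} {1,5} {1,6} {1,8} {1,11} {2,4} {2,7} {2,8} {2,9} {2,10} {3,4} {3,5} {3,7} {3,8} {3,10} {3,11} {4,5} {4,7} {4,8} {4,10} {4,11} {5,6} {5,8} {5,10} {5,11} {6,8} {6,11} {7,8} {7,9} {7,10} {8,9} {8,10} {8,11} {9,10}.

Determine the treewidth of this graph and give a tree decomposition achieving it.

Each bag holds 5 vertices, so the decomposition has width 4, which upper-bounds the treewidth. Conversely, {2, 7, 8, 9, 10} is a clique of size 5, and the vertices of any clique must share a bag in every tree decomposition; so some bag has ≥ 5 vertices and tw(G) ≥ 4. The upper and lower bounds meet at 4, so that is the treewidth.

Treewidth 4.
Bags: B1 = {1, 3, 5, 8, 11}  B2 = {3, 4, 5, 8, 11}  B3 = {3, 4, 5, 8, 10}  B4 = {3, 4, 7, 8, 10}  B5 = {2, 4, 7, 8, 10}  B6 = {2, 7, 8, 9, 10}  B7 = {1, 5, 6, 8, 11}
Tree: B1–B2, B2–B3, B3–B4, B4–B5, B5–B6, B1–B7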